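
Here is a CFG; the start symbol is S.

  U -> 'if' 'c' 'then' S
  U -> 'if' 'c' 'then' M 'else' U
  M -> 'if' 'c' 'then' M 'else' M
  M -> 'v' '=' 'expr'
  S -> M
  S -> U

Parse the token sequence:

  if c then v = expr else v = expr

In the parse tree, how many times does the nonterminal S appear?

1

[S [M if c then [M v = expr] else [M v = expr]]]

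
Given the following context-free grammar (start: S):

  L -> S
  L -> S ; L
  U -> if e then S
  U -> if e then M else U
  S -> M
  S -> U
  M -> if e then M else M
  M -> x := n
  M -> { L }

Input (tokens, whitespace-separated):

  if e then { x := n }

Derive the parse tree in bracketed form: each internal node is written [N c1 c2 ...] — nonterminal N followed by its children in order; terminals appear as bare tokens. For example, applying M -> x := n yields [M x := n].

[S [U if e then [S [M { [L [S [M x := n]]] }]]]]

S
U
if e then S
if e then M
if e then { L }
if e then { S }
if e then { M }
if e then { x := n }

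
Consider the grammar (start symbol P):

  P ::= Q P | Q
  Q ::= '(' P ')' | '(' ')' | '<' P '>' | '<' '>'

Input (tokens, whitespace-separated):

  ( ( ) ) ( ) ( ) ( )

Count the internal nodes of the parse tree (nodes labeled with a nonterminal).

10

[P [Q ( [P [Q ( )]] )] [P [Q ( )] [P [Q ( )] [P [Q ( )]]]]]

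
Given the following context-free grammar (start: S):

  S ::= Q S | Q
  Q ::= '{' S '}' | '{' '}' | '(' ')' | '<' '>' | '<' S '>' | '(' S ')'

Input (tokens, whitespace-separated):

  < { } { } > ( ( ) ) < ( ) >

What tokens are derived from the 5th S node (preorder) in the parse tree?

[S [Q < [S [Q { }] [S [Q { }]]] >] [S [Q ( [S [Q ( )]] )] [S [Q < [S [Q ( )]] >]]]]

( )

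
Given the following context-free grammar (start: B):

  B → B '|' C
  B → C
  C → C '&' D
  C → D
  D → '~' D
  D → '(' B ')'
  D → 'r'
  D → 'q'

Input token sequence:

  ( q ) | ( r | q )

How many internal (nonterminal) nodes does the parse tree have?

15

[B [B [C [D ( [B [C [D q]]] )]]] | [C [D ( [B [B [C [D r]]] | [C [D q]]] )]]]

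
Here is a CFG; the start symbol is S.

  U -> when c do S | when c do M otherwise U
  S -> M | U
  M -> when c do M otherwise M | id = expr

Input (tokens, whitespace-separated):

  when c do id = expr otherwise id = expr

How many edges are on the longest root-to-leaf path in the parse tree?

3

[S [M when c do [M id = expr] otherwise [M id = expr]]]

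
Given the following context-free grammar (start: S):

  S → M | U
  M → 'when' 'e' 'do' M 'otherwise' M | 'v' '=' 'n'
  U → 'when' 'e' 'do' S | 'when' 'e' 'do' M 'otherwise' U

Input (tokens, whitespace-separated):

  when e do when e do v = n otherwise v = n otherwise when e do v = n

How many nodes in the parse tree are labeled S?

[S [U when e do [M when e do [M v = n] otherwise [M v = n]] otherwise [U when e do [S [M v = n]]]]]

2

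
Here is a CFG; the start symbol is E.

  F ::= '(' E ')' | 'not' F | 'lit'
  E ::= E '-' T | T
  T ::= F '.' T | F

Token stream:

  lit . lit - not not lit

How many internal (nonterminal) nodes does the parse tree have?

10

[E [E [T [F lit] . [T [F lit]]]] - [T [F not [F not [F lit]]]]]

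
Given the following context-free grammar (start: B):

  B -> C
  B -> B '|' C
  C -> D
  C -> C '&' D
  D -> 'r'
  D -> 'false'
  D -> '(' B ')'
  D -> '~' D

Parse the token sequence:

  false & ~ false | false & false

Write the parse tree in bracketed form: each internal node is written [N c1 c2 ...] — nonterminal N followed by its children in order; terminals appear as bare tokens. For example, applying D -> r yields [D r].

B
B | C
C | C
C & D | C
D & D | C
false & D | C
false & ~ D | C
false & ~ false | C
false & ~ false | C & D
false & ~ false | D & D
false & ~ false | false & D
false & ~ false | false & false

[B [B [C [C [D false]] & [D ~ [D false]]]] | [C [C [D false]] & [D false]]]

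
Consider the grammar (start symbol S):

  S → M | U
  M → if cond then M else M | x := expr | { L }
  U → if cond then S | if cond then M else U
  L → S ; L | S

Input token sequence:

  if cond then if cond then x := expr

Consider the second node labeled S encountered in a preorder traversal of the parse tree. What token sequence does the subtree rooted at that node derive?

[S [U if cond then [S [U if cond then [S [M x := expr]]]]]]

if cond then x := expr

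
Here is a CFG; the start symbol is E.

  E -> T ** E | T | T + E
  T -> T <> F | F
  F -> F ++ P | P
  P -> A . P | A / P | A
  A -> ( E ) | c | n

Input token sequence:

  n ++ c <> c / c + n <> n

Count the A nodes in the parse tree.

6

[E [T [T [F [F [P [A n]]] ++ [P [A c]]]] <> [F [P [A c] / [P [A c]]]]] + [E [T [T [F [P [A n]]]] <> [F [P [A n]]]]]]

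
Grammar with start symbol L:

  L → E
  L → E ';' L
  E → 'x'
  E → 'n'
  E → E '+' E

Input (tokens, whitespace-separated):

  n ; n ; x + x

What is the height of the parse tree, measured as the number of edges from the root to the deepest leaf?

5

[L [E n] ; [L [E n] ; [L [E [E x] + [E x]]]]]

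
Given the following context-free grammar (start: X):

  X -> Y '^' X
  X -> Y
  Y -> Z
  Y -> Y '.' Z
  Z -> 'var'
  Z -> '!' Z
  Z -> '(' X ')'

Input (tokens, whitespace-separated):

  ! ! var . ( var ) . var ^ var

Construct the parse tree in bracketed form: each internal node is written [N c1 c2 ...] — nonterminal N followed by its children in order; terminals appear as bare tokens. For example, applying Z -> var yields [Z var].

[X [Y [Y [Y [Z ! [Z ! [Z var]]]] . [Z ( [X [Y [Z var]]] )]] . [Z var]] ^ [X [Y [Z var]]]]

X
Y ^ X
Y . Z ^ X
Y . Z . Z ^ X
Z . Z . Z ^ X
! Z . Z . Z ^ X
! ! Z . Z . Z ^ X
! ! var . Z . Z ^ X
! ! var . ( X ) . Z ^ X
! ! var . ( Y ) . Z ^ X
! ! var . ( Z ) . Z ^ X
! ! var . ( var ) . Z ^ X
! ! var . ( var ) . var ^ X
! ! var . ( var ) . var ^ Y
! ! var . ( var ) . var ^ Z
! ! var . ( var ) . var ^ var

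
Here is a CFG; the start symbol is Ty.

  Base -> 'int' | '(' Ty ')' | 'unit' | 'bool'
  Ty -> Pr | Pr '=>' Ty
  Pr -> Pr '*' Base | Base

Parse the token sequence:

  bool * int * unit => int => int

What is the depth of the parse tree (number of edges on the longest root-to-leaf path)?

5

[Ty [Pr [Pr [Pr [Base bool]] * [Base int]] * [Base unit]] => [Ty [Pr [Base int]] => [Ty [Pr [Base int]]]]]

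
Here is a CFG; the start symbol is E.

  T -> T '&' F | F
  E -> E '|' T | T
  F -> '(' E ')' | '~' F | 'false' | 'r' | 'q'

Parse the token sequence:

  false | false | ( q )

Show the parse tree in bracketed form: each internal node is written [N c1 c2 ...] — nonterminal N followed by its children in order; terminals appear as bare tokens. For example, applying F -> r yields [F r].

E
E | T
E | T | T
T | T | T
F | T | T
false | T | T
false | F | T
false | false | T
false | false | F
false | false | ( E )
false | false | ( T )
false | false | ( F )
false | false | ( q )

[E [E [E [T [F false]]] | [T [F false]]] | [T [F ( [E [T [F q]]] )]]]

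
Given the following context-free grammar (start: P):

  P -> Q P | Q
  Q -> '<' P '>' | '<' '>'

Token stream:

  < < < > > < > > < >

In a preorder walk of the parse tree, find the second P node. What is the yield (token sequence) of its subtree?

[P [Q < [P [Q < [P [Q < >]] >] [P [Q < >]]] >] [P [Q < >]]]

< < > > < >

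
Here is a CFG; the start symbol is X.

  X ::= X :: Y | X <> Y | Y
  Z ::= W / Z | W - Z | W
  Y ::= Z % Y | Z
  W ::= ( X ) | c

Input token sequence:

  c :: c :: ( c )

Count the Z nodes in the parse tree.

[X [X [X [Y [Z [W c]]]] :: [Y [Z [W c]]]] :: [Y [Z [W ( [X [Y [Z [W c]]]] )]]]]

4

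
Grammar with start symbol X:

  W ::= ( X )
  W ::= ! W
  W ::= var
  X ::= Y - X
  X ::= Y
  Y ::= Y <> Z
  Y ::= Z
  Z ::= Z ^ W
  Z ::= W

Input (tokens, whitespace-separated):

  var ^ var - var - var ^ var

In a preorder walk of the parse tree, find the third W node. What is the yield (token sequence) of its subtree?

[X [Y [Z [Z [W var]] ^ [W var]]] - [X [Y [Z [W var]]] - [X [Y [Z [Z [W var]] ^ [W var]]]]]]

var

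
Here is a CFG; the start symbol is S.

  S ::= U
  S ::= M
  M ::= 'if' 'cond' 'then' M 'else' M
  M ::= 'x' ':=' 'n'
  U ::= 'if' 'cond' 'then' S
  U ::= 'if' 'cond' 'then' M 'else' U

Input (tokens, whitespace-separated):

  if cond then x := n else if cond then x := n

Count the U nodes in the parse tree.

2

[S [U if cond then [M x := n] else [U if cond then [S [M x := n]]]]]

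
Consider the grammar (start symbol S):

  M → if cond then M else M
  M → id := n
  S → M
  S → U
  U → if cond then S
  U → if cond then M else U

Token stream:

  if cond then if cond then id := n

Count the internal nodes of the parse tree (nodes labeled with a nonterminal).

6

[S [U if cond then [S [U if cond then [S [M id := n]]]]]]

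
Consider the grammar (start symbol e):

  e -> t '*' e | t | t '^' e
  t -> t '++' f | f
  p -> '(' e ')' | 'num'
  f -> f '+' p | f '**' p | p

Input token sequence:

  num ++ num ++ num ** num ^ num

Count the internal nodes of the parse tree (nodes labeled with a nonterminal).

16

[e [t [t [t [f [p num]]] ++ [f [p num]]] ++ [f [f [p num]] ** [p num]]] ^ [e [t [f [p num]]]]]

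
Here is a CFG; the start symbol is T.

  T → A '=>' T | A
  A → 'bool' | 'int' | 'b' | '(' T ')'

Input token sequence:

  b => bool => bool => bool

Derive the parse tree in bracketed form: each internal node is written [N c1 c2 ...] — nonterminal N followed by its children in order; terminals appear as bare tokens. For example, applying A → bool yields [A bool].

T
A => T
b => T
b => A => T
b => bool => T
b => bool => A => T
b => bool => bool => T
b => bool => bool => A
b => bool => bool => bool

[T [A b] => [T [A bool] => [T [A bool] => [T [A bool]]]]]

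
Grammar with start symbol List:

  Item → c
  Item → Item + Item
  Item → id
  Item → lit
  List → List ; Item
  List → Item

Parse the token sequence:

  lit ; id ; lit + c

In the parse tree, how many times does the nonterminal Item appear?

[List [List [List [Item lit]] ; [Item id]] ; [Item [Item lit] + [Item c]]]

5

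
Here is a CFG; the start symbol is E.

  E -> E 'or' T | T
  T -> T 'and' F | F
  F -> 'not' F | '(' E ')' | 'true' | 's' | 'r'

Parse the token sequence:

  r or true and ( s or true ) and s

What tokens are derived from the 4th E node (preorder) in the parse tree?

s

[E [E [T [F r]]] or [T [T [T [F true]] and [F ( [E [E [T [F s]]] or [T [F true]]] )]] and [F s]]]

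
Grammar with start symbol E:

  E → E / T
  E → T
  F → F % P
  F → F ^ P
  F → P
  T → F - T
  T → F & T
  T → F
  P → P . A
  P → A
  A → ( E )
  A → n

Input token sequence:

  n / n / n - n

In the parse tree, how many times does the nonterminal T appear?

4

[E [E [E [T [F [P [A n]]]]] / [T [F [P [A n]]]]] / [T [F [P [A n]]] - [T [F [P [A n]]]]]]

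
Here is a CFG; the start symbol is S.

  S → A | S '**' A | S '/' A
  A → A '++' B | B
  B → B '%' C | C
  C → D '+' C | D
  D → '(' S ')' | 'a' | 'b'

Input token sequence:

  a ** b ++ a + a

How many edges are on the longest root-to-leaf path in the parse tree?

6

[S [S [A [B [C [D a]]]]] ** [A [A [B [C [D b]]]] ++ [B [C [D a] + [C [D a]]]]]]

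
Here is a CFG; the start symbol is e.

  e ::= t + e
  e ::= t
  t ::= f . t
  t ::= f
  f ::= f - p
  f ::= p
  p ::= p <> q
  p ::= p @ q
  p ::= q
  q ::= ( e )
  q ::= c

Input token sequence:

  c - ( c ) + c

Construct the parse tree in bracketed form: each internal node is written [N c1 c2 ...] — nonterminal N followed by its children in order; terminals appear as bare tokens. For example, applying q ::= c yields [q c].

[e [t [f [f [p [q c]]] - [p [q ( [e [t [f [p [q c]]]]] )]]]] + [e [t [f [p [q c]]]]]]

e
t + e
f + e
f - p + e
p - p + e
q - p + e
c - p + e
c - q + e
c - ( e ) + e
c - ( t ) + e
c - ( f ) + e
c - ( p ) + e
c - ( q ) + e
c - ( c ) + e
c - ( c ) + t
c - ( c ) + f
c - ( c ) + p
c - ( c ) + q
c - ( c ) + c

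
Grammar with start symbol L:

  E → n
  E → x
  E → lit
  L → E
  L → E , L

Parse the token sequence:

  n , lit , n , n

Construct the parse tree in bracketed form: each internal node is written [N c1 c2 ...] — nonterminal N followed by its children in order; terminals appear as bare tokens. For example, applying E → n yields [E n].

[L [E n] , [L [E lit] , [L [E n] , [L [E n]]]]]

L
E , L
n , L
n , E , L
n , lit , L
n , lit , E , L
n , lit , n , L
n , lit , n , E
n , lit , n , n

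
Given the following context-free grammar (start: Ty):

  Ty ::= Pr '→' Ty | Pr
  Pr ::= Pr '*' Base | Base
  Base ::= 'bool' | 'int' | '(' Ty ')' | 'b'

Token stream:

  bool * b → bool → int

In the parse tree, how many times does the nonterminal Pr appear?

4

[Ty [Pr [Pr [Base bool]] * [Base b]] → [Ty [Pr [Base bool]] → [Ty [Pr [Base int]]]]]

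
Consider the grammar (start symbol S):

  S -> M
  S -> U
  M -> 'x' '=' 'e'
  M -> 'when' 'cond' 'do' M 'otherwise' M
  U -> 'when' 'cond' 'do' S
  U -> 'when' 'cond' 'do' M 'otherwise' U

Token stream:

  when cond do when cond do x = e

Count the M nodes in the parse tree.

1

[S [U when cond do [S [U when cond do [S [M x = e]]]]]]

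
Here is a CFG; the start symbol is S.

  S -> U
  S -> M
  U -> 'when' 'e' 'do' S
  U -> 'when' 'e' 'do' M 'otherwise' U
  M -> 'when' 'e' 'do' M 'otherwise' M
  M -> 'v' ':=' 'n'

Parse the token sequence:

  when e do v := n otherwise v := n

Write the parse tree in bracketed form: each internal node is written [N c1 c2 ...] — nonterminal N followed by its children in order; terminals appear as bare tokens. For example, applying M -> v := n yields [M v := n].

[S [M when e do [M v := n] otherwise [M v := n]]]

S
M
when e do M otherwise M
when e do v := n otherwise M
when e do v := n otherwise v := n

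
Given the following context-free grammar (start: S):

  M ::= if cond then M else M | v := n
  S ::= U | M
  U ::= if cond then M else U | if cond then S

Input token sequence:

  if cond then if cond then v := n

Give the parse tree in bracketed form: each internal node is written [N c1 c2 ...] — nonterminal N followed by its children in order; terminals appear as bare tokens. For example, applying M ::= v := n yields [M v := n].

S
U
if cond then S
if cond then U
if cond then if cond then S
if cond then if cond then M
if cond then if cond then v := n

[S [U if cond then [S [U if cond then [S [M v := n]]]]]]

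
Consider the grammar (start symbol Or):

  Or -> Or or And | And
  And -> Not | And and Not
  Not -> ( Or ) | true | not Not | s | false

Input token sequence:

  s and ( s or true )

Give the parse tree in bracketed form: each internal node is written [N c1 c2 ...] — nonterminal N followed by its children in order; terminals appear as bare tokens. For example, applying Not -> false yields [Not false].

[Or [And [And [Not s]] and [Not ( [Or [Or [And [Not s]]] or [And [Not true]]] )]]]

Or
And
And and Not
Not and Not
s and Not
s and ( Or )
s and ( Or or And )
s and ( And or And )
s and ( Not or And )
s and ( s or And )
s and ( s or Not )
s and ( s or true )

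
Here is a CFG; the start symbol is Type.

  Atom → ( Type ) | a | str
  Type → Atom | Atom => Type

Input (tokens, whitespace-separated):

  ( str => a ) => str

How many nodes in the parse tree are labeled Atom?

4

[Type [Atom ( [Type [Atom str] => [Type [Atom a]]] )] => [Type [Atom str]]]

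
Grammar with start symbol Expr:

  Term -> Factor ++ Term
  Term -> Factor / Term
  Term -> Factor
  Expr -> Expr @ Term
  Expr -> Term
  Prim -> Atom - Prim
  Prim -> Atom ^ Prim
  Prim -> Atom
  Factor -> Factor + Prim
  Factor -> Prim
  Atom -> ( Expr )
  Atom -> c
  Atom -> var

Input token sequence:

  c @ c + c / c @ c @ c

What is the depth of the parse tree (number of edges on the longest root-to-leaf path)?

[Expr [Expr [Expr [Expr [Term [Factor [Prim [Atom c]]]]] @ [Term [Factor [Factor [Prim [Atom c]]] + [Prim [Atom c]]] / [Term [Factor [Prim [Atom c]]]]]] @ [Term [Factor [Prim [Atom c]]]]] @ [Term [Factor [Prim [Atom c]]]]]

8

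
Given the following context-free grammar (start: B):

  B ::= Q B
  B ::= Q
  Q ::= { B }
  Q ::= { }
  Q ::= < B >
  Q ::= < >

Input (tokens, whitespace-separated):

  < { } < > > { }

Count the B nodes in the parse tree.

[B [Q < [B [Q { }] [B [Q < >]]] >] [B [Q { }]]]

4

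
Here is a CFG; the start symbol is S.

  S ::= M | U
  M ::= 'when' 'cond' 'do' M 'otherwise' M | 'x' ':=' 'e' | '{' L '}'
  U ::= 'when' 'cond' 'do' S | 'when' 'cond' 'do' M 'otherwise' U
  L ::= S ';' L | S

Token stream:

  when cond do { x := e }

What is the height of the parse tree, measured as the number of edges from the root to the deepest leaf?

7

[S [U when cond do [S [M { [L [S [M x := e]]] }]]]]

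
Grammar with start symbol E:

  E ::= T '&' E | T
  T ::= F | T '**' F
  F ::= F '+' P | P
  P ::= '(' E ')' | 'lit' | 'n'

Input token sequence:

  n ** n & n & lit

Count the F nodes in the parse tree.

4

[E [T [T [F [P n]]] ** [F [P n]]] & [E [T [F [P n]]] & [E [T [F [P lit]]]]]]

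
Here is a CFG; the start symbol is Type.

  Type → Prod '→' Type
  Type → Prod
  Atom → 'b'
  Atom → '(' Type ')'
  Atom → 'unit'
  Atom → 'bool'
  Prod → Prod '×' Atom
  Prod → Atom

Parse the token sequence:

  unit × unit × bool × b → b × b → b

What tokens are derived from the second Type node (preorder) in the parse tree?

b × b → b

[Type [Prod [Prod [Prod [Prod [Atom unit]] × [Atom unit]] × [Atom bool]] × [Atom b]] → [Type [Prod [Prod [Atom b]] × [Atom b]] → [Type [Prod [Atom b]]]]]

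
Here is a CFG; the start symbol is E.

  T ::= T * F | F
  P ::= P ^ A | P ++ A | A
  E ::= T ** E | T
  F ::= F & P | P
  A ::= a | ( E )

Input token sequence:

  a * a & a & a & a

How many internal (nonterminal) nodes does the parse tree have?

[E [T [T [F [P [A a]]]] * [F [F [F [F [P [A a]]] & [P [A a]]] & [P [A a]]] & [P [A a]]]]]

18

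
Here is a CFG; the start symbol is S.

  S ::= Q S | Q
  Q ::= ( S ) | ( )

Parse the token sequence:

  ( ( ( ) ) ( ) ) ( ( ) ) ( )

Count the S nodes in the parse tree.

[S [Q ( [S [Q ( [S [Q ( )]] )] [S [Q ( )]]] )] [S [Q ( [S [Q ( )]] )] [S [Q ( )]]]]

7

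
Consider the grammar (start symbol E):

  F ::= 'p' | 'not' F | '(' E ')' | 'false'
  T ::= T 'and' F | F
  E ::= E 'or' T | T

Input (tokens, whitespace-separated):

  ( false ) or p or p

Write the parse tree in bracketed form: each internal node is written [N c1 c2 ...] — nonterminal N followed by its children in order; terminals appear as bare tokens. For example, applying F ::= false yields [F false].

E
E or T
E or T or T
T or T or T
F or T or T
( E ) or T or T
( T ) or T or T
( F ) or T or T
( false ) or T or T
( false ) or F or T
( false ) or p or T
( false ) or p or F
( false ) or p or p

[E [E [E [T [F ( [E [T [F false]]] )]]] or [T [F p]]] or [T [F p]]]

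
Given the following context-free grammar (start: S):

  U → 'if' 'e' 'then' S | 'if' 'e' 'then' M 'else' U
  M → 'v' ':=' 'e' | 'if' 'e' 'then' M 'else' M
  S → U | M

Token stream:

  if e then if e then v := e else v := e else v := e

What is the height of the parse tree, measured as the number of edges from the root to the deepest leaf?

[S [M if e then [M if e then [M v := e] else [M v := e]] else [M v := e]]]

4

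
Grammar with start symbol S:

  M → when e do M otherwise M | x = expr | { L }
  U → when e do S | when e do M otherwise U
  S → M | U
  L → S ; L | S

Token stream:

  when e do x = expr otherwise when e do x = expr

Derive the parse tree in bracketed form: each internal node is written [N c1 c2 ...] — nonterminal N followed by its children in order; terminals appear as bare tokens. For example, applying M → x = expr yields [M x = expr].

[S [U when e do [M x = expr] otherwise [U when e do [S [M x = expr]]]]]

S
U
when e do M otherwise U
when e do x = expr otherwise U
when e do x = expr otherwise when e do S
when e do x = expr otherwise when e do M
when e do x = expr otherwise when e do x = expr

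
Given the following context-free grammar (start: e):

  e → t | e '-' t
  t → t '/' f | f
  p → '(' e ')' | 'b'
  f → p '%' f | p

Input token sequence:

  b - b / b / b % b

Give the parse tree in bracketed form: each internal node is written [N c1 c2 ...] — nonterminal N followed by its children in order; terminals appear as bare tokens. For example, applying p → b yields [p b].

[e [e [t [f [p b]]]] - [t [t [t [f [p b]]] / [f [p b]]] / [f [p b] % [f [p b]]]]]

e
e - t
t - t
f - t
p - t
b - t
b - t / f
b - t / f / f
b - f / f / f
b - p / f / f
b - b / f / f
b - b / p / f
b - b / b / f
b - b / b / p % f
b - b / b / b % f
b - b / b / b % p
b - b / b / b % b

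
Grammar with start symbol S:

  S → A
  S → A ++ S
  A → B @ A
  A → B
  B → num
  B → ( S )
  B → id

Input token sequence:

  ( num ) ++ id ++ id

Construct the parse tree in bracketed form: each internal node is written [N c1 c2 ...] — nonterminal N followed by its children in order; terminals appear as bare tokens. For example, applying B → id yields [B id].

[S [A [B ( [S [A [B num]]] )]] ++ [S [A [B id]] ++ [S [A [B id]]]]]

S
A ++ S
B ++ S
( S ) ++ S
( A ) ++ S
( B ) ++ S
( num ) ++ S
( num ) ++ A ++ S
( num ) ++ B ++ S
( num ) ++ id ++ S
( num ) ++ id ++ A
( num ) ++ id ++ B
( num ) ++ id ++ id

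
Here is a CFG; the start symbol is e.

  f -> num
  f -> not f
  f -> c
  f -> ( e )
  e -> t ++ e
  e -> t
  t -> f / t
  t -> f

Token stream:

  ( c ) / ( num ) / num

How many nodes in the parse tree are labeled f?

5

[e [t [f ( [e [t [f c]]] )] / [t [f ( [e [t [f num]]] )] / [t [f num]]]]]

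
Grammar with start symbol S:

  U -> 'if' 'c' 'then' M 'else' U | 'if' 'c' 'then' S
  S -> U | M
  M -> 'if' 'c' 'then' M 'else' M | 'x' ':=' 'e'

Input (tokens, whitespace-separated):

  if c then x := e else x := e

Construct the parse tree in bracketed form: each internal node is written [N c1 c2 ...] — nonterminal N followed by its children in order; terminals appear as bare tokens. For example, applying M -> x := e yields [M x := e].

[S [M if c then [M x := e] else [M x := e]]]

S
M
if c then M else M
if c then x := e else M
if c then x := e else x := e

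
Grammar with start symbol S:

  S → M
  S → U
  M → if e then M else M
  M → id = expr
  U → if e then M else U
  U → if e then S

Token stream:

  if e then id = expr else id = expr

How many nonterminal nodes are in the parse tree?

[S [M if e then [M id = expr] else [M id = expr]]]

4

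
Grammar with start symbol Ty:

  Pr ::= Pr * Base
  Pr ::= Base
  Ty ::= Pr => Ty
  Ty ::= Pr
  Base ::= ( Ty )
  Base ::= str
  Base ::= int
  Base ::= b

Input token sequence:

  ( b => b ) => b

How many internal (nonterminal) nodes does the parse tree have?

12

[Ty [Pr [Base ( [Ty [Pr [Base b]] => [Ty [Pr [Base b]]]] )]] => [Ty [Pr [Base b]]]]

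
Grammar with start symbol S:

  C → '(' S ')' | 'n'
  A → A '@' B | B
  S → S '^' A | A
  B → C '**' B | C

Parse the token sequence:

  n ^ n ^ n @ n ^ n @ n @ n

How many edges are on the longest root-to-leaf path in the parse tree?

[S [S [S [S [A [B [C n]]]] ^ [A [B [C n]]]] ^ [A [A [B [C n]]] @ [B [C n]]]] ^ [A [A [A [B [C n]]] @ [B [C n]]] @ [B [C n]]]]

7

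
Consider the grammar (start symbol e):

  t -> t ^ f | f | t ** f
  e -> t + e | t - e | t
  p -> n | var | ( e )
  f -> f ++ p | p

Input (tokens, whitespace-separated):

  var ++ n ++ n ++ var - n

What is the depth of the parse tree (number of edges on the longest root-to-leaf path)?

7

[e [t [f [f [f [f [p var]] ++ [p n]] ++ [p n]] ++ [p var]]] - [e [t [f [p n]]]]]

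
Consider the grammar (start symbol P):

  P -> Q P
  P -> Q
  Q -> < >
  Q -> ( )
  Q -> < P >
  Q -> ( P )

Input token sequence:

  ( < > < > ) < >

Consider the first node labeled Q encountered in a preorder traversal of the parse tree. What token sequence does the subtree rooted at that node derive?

[P [Q ( [P [Q < >] [P [Q < >]]] )] [P [Q < >]]]

( < > < > )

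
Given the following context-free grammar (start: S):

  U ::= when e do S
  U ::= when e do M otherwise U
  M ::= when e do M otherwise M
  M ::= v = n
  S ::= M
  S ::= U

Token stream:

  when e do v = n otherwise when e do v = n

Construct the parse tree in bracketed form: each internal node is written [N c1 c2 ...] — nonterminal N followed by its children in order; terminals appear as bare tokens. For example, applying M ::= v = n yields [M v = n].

[S [U when e do [M v = n] otherwise [U when e do [S [M v = n]]]]]

S
U
when e do M otherwise U
when e do v = n otherwise U
when e do v = n otherwise when e do S
when e do v = n otherwise when e do M
when e do v = n otherwise when e do v = n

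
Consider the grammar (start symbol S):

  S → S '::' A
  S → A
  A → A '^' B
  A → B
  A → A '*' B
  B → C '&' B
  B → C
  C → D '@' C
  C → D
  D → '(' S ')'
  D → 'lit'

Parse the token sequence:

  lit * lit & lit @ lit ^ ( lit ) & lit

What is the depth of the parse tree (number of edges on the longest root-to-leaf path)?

10

[S [A [A [A [B [C [D lit]]]] * [B [C [D lit]] & [B [C [D lit] @ [C [D lit]]]]]] ^ [B [C [D ( [S [A [B [C [D lit]]]]] )]] & [B [C [D lit]]]]]]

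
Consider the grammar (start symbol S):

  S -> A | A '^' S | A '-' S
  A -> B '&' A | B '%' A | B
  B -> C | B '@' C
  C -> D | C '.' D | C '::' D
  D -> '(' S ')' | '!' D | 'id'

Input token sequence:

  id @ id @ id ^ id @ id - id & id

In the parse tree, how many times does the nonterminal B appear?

7

[S [A [B [B [B [C [D id]]] @ [C [D id]]] @ [C [D id]]]] ^ [S [A [B [B [C [D id]]] @ [C [D id]]]] - [S [A [B [C [D id]]] & [A [B [C [D id]]]]]]]]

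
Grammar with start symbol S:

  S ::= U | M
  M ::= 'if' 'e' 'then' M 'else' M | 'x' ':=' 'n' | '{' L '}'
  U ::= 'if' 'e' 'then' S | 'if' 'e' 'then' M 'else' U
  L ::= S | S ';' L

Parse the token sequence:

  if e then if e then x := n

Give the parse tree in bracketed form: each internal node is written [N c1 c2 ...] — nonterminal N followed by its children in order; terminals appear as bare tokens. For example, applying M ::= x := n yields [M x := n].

S
U
if e then S
if e then U
if e then if e then S
if e then if e then M
if e then if e then x := n

[S [U if e then [S [U if e then [S [M x := n]]]]]]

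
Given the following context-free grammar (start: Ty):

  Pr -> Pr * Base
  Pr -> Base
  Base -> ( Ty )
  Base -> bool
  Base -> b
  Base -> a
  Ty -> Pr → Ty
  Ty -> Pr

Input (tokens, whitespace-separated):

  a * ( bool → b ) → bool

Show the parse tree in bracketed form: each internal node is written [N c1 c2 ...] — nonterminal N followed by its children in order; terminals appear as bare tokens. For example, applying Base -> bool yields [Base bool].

Ty
Pr → Ty
Pr * Base → Ty
Base * Base → Ty
a * Base → Ty
a * ( Ty ) → Ty
a * ( Pr → Ty ) → Ty
a * ( Base → Ty ) → Ty
a * ( bool → Ty ) → Ty
a * ( bool → Pr ) → Ty
a * ( bool → Base ) → Ty
a * ( bool → b ) → Ty
a * ( bool → b ) → Pr
a * ( bool → b ) → Base
a * ( bool → b ) → bool

[Ty [Pr [Pr [Base a]] * [Base ( [Ty [Pr [Base bool]] → [Ty [Pr [Base b]]]] )]] → [Ty [Pr [Base bool]]]]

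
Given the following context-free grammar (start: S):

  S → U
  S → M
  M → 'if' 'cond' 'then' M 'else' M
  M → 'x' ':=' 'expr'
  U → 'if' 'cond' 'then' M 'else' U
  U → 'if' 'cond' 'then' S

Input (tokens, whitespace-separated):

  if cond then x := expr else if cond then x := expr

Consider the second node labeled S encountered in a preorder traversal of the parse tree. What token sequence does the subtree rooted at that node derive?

x := expr

[S [U if cond then [M x := expr] else [U if cond then [S [M x := expr]]]]]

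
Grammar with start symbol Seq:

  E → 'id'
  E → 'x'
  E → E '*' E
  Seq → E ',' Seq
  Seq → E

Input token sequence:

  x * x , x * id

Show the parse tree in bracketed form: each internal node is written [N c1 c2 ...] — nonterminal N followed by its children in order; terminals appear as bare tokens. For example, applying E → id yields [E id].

[Seq [E [E x] * [E x]] , [Seq [E [E x] * [E id]]]]

Seq
E , Seq
E * E , Seq
x * E , Seq
x * x , Seq
x * x , E
x * x , E * E
x * x , x * E
x * x , x * id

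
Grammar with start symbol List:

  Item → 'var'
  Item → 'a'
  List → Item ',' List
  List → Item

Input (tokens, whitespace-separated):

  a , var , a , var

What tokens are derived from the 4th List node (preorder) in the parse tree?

[List [Item a] , [List [Item var] , [List [Item a] , [List [Item var]]]]]

var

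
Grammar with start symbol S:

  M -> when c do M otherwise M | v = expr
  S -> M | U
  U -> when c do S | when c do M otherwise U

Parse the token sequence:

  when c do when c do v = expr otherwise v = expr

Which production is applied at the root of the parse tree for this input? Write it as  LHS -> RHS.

S -> U

[S [U when c do [S [M when c do [M v = expr] otherwise [M v = expr]]]]]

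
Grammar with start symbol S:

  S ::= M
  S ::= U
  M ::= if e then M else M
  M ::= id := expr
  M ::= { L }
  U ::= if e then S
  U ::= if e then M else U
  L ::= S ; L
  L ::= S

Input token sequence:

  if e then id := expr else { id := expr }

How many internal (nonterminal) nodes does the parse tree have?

7

[S [M if e then [M id := expr] else [M { [L [S [M id := expr]]] }]]]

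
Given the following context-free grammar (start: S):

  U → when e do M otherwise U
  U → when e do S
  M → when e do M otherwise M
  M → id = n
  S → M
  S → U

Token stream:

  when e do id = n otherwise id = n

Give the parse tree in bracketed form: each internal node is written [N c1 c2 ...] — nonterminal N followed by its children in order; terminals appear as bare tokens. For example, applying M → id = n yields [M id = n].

[S [M when e do [M id = n] otherwise [M id = n]]]

S
M
when e do M otherwise M
when e do id = n otherwise M
when e do id = n otherwise id = n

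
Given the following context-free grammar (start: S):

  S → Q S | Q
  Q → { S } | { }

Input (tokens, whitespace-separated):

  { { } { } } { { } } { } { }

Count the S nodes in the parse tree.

[S [Q { [S [Q { }] [S [Q { }]]] }] [S [Q { [S [Q { }]] }] [S [Q { }] [S [Q { }]]]]]

7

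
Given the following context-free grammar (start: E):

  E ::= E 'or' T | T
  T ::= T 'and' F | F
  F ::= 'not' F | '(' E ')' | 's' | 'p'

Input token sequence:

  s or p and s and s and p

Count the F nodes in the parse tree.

[E [E [T [F s]]] or [T [T [T [T [F p]] and [F s]] and [F s]] and [F p]]]

5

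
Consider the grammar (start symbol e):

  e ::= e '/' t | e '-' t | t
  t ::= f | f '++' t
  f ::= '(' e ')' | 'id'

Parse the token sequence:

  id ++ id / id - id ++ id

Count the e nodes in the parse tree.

3

[e [e [e [t [f id] ++ [t [f id]]]] / [t [f id]]] - [t [f id] ++ [t [f id]]]]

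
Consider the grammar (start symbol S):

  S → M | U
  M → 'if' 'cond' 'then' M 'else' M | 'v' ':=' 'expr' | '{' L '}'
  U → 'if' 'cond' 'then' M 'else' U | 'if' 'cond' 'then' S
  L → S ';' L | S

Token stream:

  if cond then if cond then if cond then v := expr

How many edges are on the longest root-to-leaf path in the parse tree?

[S [U if cond then [S [U if cond then [S [U if cond then [S [M v := expr]]]]]]]]

8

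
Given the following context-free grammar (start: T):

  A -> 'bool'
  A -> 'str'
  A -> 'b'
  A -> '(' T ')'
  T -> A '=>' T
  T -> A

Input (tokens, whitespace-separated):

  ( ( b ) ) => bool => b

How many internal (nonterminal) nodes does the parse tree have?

10

[T [A ( [T [A ( [T [A b]] )]] )] => [T [A bool] => [T [A b]]]]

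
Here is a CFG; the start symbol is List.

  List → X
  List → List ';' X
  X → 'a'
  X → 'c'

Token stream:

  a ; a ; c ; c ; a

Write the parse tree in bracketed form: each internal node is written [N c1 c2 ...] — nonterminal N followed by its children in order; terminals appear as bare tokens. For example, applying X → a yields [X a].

[List [List [List [List [List [X a]] ; [X a]] ; [X c]] ; [X c]] ; [X a]]

List
List ; X
List ; X ; X
List ; X ; X ; X
List ; X ; X ; X ; X
X ; X ; X ; X ; X
a ; X ; X ; X ; X
a ; a ; X ; X ; X
a ; a ; c ; X ; X
a ; a ; c ; c ; X
a ; a ; c ; c ; a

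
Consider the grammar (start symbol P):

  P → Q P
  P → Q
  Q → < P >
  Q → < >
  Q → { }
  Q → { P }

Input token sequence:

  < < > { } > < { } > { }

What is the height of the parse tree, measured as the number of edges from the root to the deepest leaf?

5

[P [Q < [P [Q < >] [P [Q { }]]] >] [P [Q < [P [Q { }]] >] [P [Q { }]]]]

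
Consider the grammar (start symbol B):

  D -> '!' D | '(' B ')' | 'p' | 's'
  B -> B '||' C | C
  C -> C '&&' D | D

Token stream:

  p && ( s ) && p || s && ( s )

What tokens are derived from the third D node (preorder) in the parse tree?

s

[B [B [C [C [C [D p]] && [D ( [B [C [D s]]] )]] && [D p]]] || [C [C [D s]] && [D ( [B [C [D s]]] )]]]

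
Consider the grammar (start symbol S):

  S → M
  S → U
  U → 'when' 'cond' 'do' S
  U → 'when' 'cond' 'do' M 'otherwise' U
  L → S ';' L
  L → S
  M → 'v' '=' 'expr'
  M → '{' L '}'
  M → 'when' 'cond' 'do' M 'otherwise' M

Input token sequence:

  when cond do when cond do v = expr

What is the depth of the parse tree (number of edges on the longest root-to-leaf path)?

6

[S [U when cond do [S [U when cond do [S [M v = expr]]]]]]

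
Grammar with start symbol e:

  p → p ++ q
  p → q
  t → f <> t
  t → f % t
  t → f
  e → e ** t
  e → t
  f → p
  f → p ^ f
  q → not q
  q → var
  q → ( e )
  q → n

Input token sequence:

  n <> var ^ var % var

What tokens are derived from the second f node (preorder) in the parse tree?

[e [t [f [p [q n]]] <> [t [f [p [q var]] ^ [f [p [q var]]]] % [t [f [p [q var]]]]]]]

var ^ var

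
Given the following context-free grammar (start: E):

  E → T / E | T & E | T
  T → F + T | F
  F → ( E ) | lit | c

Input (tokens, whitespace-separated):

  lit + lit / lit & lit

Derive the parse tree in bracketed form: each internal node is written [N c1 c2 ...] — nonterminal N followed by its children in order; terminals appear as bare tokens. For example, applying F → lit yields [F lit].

[E [T [F lit] + [T [F lit]]] / [E [T [F lit]] & [E [T [F lit]]]]]

E
T / E
F + T / E
lit + T / E
lit + F / E
lit + lit / E
lit + lit / T & E
lit + lit / F & E
lit + lit / lit & E
lit + lit / lit & T
lit + lit / lit & F
lit + lit / lit & lit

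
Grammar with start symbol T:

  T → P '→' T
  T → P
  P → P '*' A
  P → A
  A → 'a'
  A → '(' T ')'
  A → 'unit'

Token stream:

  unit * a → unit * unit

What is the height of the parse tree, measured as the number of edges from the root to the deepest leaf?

5

[T [P [P [A unit]] * [A a]] → [T [P [P [A unit]] * [A unit]]]]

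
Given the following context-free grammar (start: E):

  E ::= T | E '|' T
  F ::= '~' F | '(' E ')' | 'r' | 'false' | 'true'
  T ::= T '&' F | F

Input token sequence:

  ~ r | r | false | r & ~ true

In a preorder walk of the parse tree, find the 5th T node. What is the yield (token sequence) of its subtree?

r

[E [E [E [E [T [F ~ [F r]]]] | [T [F r]]] | [T [F false]]] | [T [T [F r]] & [F ~ [F true]]]]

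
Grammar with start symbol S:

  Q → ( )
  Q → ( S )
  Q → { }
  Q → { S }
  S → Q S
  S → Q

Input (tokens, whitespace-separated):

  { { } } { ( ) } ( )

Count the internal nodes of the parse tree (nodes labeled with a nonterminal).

10

[S [Q { [S [Q { }]] }] [S [Q { [S [Q ( )]] }] [S [Q ( )]]]]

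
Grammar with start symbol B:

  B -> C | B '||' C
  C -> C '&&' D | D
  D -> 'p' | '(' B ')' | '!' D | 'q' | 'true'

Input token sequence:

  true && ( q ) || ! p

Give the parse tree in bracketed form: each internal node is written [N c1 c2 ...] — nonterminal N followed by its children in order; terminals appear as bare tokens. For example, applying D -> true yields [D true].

[B [B [C [C [D true]] && [D ( [B [C [D q]]] )]]] || [C [D ! [D p]]]]

B
B || C
C || C
C && D || C
D && D || C
true && D || C
true && ( B ) || C
true && ( C ) || C
true && ( D ) || C
true && ( q ) || C
true && ( q ) || D
true && ( q ) || ! D
true && ( q ) || ! p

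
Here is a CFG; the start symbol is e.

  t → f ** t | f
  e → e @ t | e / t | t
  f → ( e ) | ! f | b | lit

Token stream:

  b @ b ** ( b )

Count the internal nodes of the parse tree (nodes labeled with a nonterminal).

11

[e [e [t [f b]]] @ [t [f b] ** [t [f ( [e [t [f b]]] )]]]]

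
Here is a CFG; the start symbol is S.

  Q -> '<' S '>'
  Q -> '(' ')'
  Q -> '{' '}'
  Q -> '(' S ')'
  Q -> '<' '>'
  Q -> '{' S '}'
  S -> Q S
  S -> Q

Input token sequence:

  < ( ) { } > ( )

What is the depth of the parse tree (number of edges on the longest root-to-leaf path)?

[S [Q < [S [Q ( )] [S [Q { }]]] >] [S [Q ( )]]]

5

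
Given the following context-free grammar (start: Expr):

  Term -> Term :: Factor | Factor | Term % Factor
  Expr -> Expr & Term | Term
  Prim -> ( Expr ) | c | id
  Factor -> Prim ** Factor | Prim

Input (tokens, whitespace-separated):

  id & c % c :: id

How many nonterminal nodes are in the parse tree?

[Expr [Expr [Term [Factor [Prim id]]]] & [Term [Term [Term [Factor [Prim c]]] % [Factor [Prim c]]] :: [Factor [Prim id]]]]

14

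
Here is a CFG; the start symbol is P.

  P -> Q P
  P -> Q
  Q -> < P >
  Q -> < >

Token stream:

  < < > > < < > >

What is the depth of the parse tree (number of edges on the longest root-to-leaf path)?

5

[P [Q < [P [Q < >]] >] [P [Q < [P [Q < >]] >]]]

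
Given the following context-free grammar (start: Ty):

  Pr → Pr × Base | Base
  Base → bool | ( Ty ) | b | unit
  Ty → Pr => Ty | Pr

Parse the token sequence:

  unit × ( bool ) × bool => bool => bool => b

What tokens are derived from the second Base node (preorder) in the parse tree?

( bool )

[Ty [Pr [Pr [Pr [Base unit]] × [Base ( [Ty [Pr [Base bool]]] )]] × [Base bool]] => [Ty [Pr [Base bool]] => [Ty [Pr [Base bool]] => [Ty [Pr [Base b]]]]]]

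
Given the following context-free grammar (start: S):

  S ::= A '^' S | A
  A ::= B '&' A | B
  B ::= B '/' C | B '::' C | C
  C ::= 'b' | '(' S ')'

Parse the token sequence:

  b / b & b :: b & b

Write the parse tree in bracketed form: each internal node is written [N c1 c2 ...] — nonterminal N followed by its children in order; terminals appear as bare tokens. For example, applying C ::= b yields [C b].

[S [A [B [B [C b]] / [C b]] & [A [B [B [C b]] :: [C b]] & [A [B [C b]]]]]]

S
A
B & A
B / C & A
C / C & A
b / C & A
b / b & A
b / b & B & A
b / b & B :: C & A
b / b & C :: C & A
b / b & b :: C & A
b / b & b :: b & A
b / b & b :: b & B
b / b & b :: b & C
b / b & b :: b & b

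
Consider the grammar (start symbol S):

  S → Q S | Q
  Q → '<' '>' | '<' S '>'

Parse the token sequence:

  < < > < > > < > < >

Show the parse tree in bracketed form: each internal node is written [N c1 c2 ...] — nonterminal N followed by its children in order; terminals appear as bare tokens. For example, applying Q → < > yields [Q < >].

S
Q S
< S > S
< Q S > S
< < > S > S
< < > Q > S
< < > < > > S
< < > < > > Q S
< < > < > > < > S
< < > < > > < > Q
< < > < > > < > < >

[S [Q < [S [Q < >] [S [Q < >]]] >] [S [Q < >] [S [Q < >]]]]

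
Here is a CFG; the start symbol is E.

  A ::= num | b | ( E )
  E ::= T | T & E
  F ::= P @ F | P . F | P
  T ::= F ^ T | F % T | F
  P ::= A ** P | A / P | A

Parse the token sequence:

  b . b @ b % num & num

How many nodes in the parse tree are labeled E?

2

[E [T [F [P [A b]] . [F [P [A b]] @ [F [P [A b]]]]] % [T [F [P [A num]]]]] & [E [T [F [P [A num]]]]]]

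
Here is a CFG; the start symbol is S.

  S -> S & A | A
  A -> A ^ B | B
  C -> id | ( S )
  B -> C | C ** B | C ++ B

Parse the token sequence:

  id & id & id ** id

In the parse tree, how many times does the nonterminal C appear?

[S [S [S [A [B [C id]]]] & [A [B [C id]]]] & [A [B [C id] ** [B [C id]]]]]

4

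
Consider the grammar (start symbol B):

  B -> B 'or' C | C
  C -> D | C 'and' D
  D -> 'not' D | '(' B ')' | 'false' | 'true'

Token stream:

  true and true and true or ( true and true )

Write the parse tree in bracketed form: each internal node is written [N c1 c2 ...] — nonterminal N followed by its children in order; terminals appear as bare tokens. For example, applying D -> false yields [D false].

[B [B [C [C [C [D true]] and [D true]] and [D true]]] or [C [D ( [B [C [C [D true]] and [D true]]] )]]]

B
B or C
C or C
C and D or C
C and D and D or C
D and D and D or C
true and D and D or C
true and true and D or C
true and true and true or C
true and true and true or D
true and true and true or ( B )
true and true and true or ( C )
true and true and true or ( C and D )
true and true and true or ( D and D )
true and true and true or ( true and D )
true and true and true or ( true and true )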